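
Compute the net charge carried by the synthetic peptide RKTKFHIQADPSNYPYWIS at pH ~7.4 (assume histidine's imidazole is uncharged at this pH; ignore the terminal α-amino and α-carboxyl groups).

At pH ~7.4 the Lys and Arg side chains are protonated (+1), the Asp and Glu side chains are deprotonated (−1), and with His taken as neutral all other side chains carry no charge.
Positive (K, R): R1, K2, K4 → +3.
Negative (D, E): D10 → −1.
Net charge = (+3) + (−1) = +2.

+2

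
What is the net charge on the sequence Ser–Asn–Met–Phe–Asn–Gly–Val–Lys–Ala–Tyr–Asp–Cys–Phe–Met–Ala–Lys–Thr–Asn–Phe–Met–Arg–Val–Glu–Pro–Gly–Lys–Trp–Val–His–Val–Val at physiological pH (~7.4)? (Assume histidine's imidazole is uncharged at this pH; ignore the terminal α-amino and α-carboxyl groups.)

+2

Near pH 7.4, K and R contribute +1 each, D and E contribute −1 each, and every other side chain (His included, as stated) is uncharged.
Positive (K, R): Lys8, Lys16, Arg21, Lys26 → +4.
Negative (D, E): Asp11, Glu23 → −2.
Net charge = (+4) + (−2) = +2.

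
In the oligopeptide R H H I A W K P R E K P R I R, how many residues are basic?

Lysine (K), arginine (R), and histidine (H) have basic, nitrogen-containing side chains.
Matching residues: R1, H2, H3, K7, R9, K11, R13, R15.

8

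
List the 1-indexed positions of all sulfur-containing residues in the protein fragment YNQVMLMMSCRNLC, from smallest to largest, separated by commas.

5, 7, 8, 10, 14

Cysteine (C, thiol) and methionine (M, thioether) are the two sulfur-containing amino acids.
Matching residues: M5, M7, M8, C10, C14.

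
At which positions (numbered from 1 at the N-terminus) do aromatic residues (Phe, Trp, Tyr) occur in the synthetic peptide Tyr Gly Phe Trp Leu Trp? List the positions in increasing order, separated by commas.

Matching residues: Tyr1, Phe3, Trp4, Trp6.

1, 3, 4, 6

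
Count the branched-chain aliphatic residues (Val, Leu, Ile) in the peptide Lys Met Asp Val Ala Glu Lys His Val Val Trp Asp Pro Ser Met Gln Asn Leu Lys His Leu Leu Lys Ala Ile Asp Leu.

8

Matching residues: Val4, Val9, Val10, Leu18, Leu21, Leu22, Ile25, Leu27.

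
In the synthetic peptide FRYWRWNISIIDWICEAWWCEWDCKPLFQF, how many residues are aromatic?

10

F, W, and Y each carry an aromatic ring on the side chain.
Matching residues: F1, Y3, W4, W6, W13, W18, W19, W22, F28, F30.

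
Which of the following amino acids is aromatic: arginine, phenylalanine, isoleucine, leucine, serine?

phenylalanine

F, W, and Y each carry an aromatic ring on the side chain.
Of the listed options, only phenylalanine belongs to this group.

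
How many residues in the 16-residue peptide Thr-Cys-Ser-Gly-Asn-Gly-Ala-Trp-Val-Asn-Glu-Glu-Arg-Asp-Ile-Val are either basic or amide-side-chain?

Basic: H, K, R. Amide-side-chain: N, Q.
Basic residues here: Arg13 (1).
Amide-side-chain residues here: Asn5, Asn10 (2).
The two groups share no amino acid, so total = 1 + 2 = 3.

3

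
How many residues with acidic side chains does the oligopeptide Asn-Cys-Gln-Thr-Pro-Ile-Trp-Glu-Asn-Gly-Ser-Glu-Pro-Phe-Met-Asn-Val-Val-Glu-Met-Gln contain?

The acidic residues are Asp (D) and Glu (E), whose side chains end in a carboxylate group.
Matching residues: Glu8, Glu12, Glu19.

3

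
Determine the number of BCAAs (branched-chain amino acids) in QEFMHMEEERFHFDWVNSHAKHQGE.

V, L, and I make up the branched-chain aliphatic group.
Matching residues: V16.

1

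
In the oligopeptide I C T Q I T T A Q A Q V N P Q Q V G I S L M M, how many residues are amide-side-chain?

Asparagine (N) and glutamine (Q) have uncharged amide side chains.
Matching residues: Q4, Q9, Q11, N13, Q15, Q16.

6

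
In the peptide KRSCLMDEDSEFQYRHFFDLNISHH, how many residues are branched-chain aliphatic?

Valine (V), leucine (L), and isoleucine (I) are the branched-chain amino acids.
Matching residues: L5, L20, I22.

3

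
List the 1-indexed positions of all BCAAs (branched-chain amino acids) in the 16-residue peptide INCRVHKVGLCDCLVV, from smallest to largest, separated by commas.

1, 5, 8, 10, 14, 15, 16

Valine (V), leucine (L), and isoleucine (I) are the branched-chain amino acids.
Matching residues: I1, V5, V8, L10, L14, V15, V16.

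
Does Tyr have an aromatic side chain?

Phenylalanine (F), tryptophan (W), and tyrosine (Y) have aromatic ring side chains.
Tyrosine is in this group.

Yes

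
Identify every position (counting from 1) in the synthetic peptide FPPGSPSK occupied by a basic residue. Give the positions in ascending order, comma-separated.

K, R, and H are the three residues with basic side chains (ε-amine, guanidinium, and imidazole respectively).
Matching residues: K8.

8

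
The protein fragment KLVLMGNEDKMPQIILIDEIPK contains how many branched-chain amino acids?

V, L, and I make up the branched-chain aliphatic group.
Matching residues: L2, V3, L4, I14, I15, L16, I17, I20.

8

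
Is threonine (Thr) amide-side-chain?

Only N (asparagine) and Q (glutamine) carry a side-chain carboxamide.
Threonine is not in this group.

No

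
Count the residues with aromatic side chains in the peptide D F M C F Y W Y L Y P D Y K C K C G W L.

The aromatic amino acids are Phe (F, benzyl), Trp (W, indole), and Tyr (Y, phenol).
Matching residues: F2, F5, Y6, W7, Y8, Y10, Y13, W19.

8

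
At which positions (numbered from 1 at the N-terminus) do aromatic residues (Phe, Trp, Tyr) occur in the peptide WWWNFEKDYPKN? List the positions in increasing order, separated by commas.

1, 2, 3, 5, 9

Matching residues: W1, W2, W3, F5, Y9.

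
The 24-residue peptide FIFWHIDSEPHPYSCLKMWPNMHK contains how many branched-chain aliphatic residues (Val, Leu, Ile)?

Matching residues: I2, I6, L16.

3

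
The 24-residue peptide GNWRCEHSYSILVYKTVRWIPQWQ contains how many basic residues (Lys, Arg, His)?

Matching residues: R4, H7, K15, R18.

4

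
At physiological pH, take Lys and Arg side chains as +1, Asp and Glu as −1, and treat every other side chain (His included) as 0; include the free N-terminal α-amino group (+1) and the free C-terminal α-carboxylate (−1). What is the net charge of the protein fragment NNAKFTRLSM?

+2

Positive (K, R): K4, R7 → +2.
Negative (D, E): none → −0.
The N-terminus (+1) and C-terminus (−1) cancel.
Net charge = (+2) + (−0) = +2.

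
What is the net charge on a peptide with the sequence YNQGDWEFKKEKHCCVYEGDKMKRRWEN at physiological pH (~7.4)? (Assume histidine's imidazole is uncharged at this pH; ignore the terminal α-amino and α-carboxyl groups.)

+1

The side chains ionized at physiological pH are Lys/Arg (+1) and Asp/Glu (−1); with His treated as neutral, nothing else contributes.
Positive (K, R): K9, K10, K12, K21, K23, R24, R25 → +7.
Negative (D, E): D5, E7, E11, E18, D20, E27 → −6.
Net charge = (+7) + (−6) = +1.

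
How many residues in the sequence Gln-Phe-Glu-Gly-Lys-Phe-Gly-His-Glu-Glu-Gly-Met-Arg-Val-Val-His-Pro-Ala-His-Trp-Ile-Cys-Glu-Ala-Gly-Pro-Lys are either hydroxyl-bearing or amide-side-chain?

Hydroxyl-bearing: S, T, Y. Amide-side-chain: N, Q.
Hydroxyl-bearing residues here: none (0).
Amide-side-chain residues here: Gln1 (1).
The two groups share no amino acid, so total = 0 + 1 = 1.

1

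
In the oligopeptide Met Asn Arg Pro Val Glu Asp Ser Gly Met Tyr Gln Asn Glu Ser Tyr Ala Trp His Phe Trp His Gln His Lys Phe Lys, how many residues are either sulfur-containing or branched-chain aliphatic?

3

Sulfur-containing: C, M. Branched-chain aliphatic: I, L, V.
Sulfur-containing residues here: Met1, Met10 (2).
Branched-chain aliphatic residues here: Val5 (1).
The two groups share no amino acid, so total = 2 + 1 = 3.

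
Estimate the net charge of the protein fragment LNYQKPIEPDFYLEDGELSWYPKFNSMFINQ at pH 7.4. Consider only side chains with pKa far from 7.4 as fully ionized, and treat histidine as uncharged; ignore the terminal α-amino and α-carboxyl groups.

The side chains ionized at physiological pH are Lys/Arg (+1) and Asp/Glu (−1); with His treated as neutral, nothing else contributes.
Positive (K, R): K5, K23 → +2.
Negative (D, E): E8, D10, E14, D15, E17 → −5.
Net charge = (+2) + (−5) = −3.

-3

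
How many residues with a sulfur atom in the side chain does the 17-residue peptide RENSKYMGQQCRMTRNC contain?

4

The sulfur-bearing residues are cysteine (–SH) and methionine (–S–CH₃).
Matching residues: M7, C11, M13, C17.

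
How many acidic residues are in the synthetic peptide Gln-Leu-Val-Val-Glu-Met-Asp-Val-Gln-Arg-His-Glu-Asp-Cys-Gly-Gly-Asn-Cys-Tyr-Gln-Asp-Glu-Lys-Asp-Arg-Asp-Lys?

8

Aspartate (D) and glutamate (E) have carboxylic-acid side chains and are the acidic amino acids.
Matching residues: Glu5, Asp7, Glu12, Asp13, Asp21, Glu22, Asp24, Asp26.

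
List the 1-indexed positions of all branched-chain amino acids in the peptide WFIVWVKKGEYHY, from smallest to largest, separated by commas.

Valine (V), leucine (L), and isoleucine (I) are the branched-chain amino acids.
Matching residues: I3, V4, V6.

3, 4, 6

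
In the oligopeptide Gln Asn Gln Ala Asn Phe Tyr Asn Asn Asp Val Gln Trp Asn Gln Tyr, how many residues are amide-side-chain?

9

Asparagine (N) and glutamine (Q) have uncharged amide side chains.
Matching residues: Gln1, Asn2, Gln3, Asn5, Asn8, Asn9, Gln12, Asn14, Gln15.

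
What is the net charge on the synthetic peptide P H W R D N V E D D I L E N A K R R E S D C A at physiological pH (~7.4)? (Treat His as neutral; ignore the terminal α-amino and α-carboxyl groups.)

-3

Near pH 7.4, K and R contribute +1 each, D and E contribute −1 each, and every other side chain (His included, as stated) is uncharged.
Positive (K, R): R4, K16, R17, R18 → +4.
Negative (D, E): D5, E8, D9, D10, E13, E19, D21 → −7.
Net charge = (+4) + (−7) = −3.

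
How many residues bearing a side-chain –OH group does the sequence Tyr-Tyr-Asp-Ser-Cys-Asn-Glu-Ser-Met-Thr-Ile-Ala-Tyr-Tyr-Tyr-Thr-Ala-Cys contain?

9

Serine (S), threonine (T), and tyrosine (Y) each carry a hydroxyl group on the side chain.
Matching residues: Tyr1, Tyr2, Ser4, Ser8, Thr10, Tyr13, Tyr14, Tyr15, Thr16.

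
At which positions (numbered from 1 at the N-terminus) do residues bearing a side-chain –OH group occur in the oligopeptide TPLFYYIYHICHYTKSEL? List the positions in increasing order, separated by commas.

The –OH-bearing residues are Ser, Thr (aliphatic alcohols), and Tyr (phenol).
Matching residues: T1, Y5, Y6, Y8, Y13, T14, S16.

1, 5, 6, 8, 13, 14, 16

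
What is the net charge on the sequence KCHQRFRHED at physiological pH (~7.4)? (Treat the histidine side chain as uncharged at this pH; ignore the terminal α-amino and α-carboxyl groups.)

+1

At pH ~7.4 the Lys and Arg side chains are protonated (+1), the Asp and Glu side chains are deprotonated (−1), and with His taken as neutral all other side chains carry no charge.
Positive (K, R): K1, R5, R7 → +3.
Negative (D, E): E9, D10 → −2.
Net charge = (+3) + (−2) = +1.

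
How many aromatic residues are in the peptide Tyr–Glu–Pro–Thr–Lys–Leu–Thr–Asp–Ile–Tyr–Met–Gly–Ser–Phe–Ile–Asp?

3

F, W, and Y each carry an aromatic ring on the side chain.
Matching residues: Tyr1, Tyr10, Phe14.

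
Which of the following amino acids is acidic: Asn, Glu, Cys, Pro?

Glu

Only D (aspartate) and E (glutamate) carry a side-chain carboxylic acid.
Of the listed options, only Glu belongs to this group.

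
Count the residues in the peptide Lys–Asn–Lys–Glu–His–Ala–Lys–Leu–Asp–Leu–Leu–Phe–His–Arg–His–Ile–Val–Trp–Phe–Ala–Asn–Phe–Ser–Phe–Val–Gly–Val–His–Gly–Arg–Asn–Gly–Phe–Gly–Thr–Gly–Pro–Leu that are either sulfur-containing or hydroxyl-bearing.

Sulfur-containing: C, M. Hydroxyl-bearing: S, T, Y.
Sulfur-containing residues here: none (0).
Hydroxyl-bearing residues here: Ser23, Thr35 (2).
The two groups share no amino acid, so total = 0 + 2 = 2.

2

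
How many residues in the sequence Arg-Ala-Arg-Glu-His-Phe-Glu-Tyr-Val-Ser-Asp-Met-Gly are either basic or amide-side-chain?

3

Basic: H, K, R. Amide-side-chain: N, Q.
Basic residues here: Arg1, Arg3, His5 (3).
Amide-side-chain residues here: none (0).
The two groups share no amino acid, so total = 3 + 0 = 3.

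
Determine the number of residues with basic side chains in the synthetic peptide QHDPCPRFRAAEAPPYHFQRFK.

K, R, and H are the three residues with basic side chains (ε-amine, guanidinium, and imidazole respectively).
Matching residues: H2, R7, R9, H17, R20, K22.

6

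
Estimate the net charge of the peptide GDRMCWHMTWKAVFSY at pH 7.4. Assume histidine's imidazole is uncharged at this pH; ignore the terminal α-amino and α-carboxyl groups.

Near pH 7.4, K and R contribute +1 each, D and E contribute −1 each, and every other side chain (His included, as stated) is uncharged.
Positive (K, R): R3, K11 → +2.
Negative (D, E): D2 → −1.
Net charge = (+2) + (−1) = +1.

+1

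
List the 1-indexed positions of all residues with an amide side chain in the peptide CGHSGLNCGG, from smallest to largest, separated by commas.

7

Only N (asparagine) and Q (glutamine) carry a side-chain carboxamide.
Matching residues: N7.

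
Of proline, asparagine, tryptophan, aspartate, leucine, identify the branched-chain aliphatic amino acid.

leucine

The BCAAs are Val, Leu, and Ile — aliphatic side chains with a branch point.
Of the listed options, only leucine belongs to this group.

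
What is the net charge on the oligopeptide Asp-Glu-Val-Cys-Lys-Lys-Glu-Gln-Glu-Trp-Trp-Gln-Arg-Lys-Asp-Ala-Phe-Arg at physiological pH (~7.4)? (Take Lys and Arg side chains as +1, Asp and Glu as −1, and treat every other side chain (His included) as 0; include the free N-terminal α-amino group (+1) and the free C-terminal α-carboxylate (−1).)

0

Positive (K, R): Lys5, Lys6, Arg13, Lys14, Arg18 → +5.
Negative (D, E): Asp1, Glu2, Glu7, Glu9, Asp15 → −5.
The N-terminus (+1) and C-terminus (−1) cancel.
Net charge = (+5) + (−5) = 0.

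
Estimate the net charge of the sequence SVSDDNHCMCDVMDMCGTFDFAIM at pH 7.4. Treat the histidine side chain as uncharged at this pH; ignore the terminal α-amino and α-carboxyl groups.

-5

At pH ~7.4 the Lys and Arg side chains are protonated (+1), the Asp and Glu side chains are deprotonated (−1), and with His taken as neutral all other side chains carry no charge.
Positive (K, R): none → +0.
Negative (D, E): D4, D5, D11, D14, D20 → −5.
Net charge = (+0) + (−5) = −5.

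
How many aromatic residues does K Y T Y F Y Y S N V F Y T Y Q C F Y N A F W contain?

12

The aromatic amino acids are Phe (F, benzyl), Trp (W, indole), and Tyr (Y, phenol).
Matching residues: Y2, Y4, F5, Y6, Y7, F11, Y12, Y14, F17, Y18, F21, W22.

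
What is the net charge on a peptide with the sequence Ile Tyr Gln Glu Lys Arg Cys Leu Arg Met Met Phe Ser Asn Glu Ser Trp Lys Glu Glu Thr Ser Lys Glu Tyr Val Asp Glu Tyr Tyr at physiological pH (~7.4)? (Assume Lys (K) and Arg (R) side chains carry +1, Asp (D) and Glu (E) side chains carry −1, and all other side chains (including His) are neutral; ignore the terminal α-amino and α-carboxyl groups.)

Positive (K, R): Lys5, Arg6, Arg9, Lys18, Lys23 → +5.
Negative (D, E): Glu4, Glu15, Glu19, Glu20, Glu24, Asp27, Glu28 → −7.
Net charge = (+5) + (−7) = −2.

-2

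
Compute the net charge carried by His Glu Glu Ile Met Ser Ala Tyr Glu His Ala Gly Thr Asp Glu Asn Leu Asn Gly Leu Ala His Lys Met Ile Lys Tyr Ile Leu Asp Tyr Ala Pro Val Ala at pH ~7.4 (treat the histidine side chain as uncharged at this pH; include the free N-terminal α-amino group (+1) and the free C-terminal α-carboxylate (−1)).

At pH ~7.4 the Lys and Arg side chains are protonated (+1), the Asp and Glu side chains are deprotonated (−1), and with His taken as neutral all other side chains carry no charge.
Positive (K, R): Lys23, Lys26 → +2.
Negative (D, E): Glu2, Glu3, Glu9, Asp14, Glu15, Asp30 → −6.
The N-terminus (+1) and C-terminus (−1) cancel.
Net charge = (+2) + (−6) = −4.

-4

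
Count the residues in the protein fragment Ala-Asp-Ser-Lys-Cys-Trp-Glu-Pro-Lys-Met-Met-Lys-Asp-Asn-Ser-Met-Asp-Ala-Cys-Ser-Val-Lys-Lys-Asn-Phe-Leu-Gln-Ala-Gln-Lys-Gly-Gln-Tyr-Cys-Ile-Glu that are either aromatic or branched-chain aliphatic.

Aromatic: F, W, Y. Branched-chain aliphatic: I, L, V.
Aromatic residues here: Trp6, Phe25, Tyr33 (3).
Branched-chain aliphatic residues here: Val21, Leu26, Ile35 (3).
The two groups share no amino acid, so total = 3 + 3 = 6.

6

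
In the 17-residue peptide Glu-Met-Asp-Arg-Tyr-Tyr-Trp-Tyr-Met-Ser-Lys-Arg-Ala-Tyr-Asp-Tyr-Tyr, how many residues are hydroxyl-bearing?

Serine (S), threonine (T), and tyrosine (Y) each carry a hydroxyl group on the side chain.
Matching residues: Tyr5, Tyr6, Tyr8, Ser10, Tyr14, Tyr16, Tyr17.

7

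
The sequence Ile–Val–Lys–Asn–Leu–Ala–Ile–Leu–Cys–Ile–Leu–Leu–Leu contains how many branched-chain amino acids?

The BCAAs are Val, Leu, and Ile — aliphatic side chains with a branch point.
Matching residues: Ile1, Val2, Leu5, Ile7, Leu8, Ile10, Leu11, Leu12, Leu13.

9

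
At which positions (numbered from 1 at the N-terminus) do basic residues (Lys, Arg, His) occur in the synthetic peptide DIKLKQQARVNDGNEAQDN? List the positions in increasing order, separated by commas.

Matching residues: K3, K5, R9.

3, 5, 9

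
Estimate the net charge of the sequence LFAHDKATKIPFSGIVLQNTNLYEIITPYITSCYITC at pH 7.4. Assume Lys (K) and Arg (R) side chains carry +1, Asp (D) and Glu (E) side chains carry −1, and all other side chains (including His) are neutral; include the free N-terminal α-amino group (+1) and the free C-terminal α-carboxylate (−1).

0

Positive (K, R): K6, K9 → +2.
Negative (D, E): D5, E24 → −2.
The N-terminus (+1) and C-terminus (−1) cancel.
Net charge = (+2) + (−2) = 0.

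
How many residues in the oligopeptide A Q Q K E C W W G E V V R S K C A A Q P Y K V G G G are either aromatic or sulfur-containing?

5

Aromatic: F, W, Y. Sulfur-containing: C, M.
Aromatic residues here: W7, W8, Y21 (3).
Sulfur-containing residues here: C6, C16 (2).
The two groups share no amino acid, so total = 3 + 2 = 5.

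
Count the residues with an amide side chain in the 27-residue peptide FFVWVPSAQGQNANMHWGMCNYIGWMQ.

6

Asparagine (N) and glutamine (Q) have uncharged amide side chains.
Matching residues: Q9, Q11, N12, N14, N21, Q27.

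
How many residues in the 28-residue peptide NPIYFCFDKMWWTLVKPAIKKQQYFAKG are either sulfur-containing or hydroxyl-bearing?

5

Sulfur-containing: C, M. Hydroxyl-bearing: S, T, Y.
Sulfur-containing residues here: C6, M10 (2).
Hydroxyl-bearing residues here: Y4, T13, Y24 (3).
The two groups share no amino acid, so total = 2 + 3 = 5.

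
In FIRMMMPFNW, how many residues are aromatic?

The aromatic amino acids are Phe (F, benzyl), Trp (W, indole), and Tyr (Y, phenol).
Matching residues: F1, F8, W10.

3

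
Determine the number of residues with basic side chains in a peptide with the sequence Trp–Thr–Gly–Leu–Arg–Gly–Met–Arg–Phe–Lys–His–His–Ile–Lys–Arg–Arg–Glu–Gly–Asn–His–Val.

The basic amino acids are Lys (K), Arg (R), and His (H).
Matching residues: Arg5, Arg8, Lys10, His11, His12, Lys14, Arg15, Arg16, His20.

9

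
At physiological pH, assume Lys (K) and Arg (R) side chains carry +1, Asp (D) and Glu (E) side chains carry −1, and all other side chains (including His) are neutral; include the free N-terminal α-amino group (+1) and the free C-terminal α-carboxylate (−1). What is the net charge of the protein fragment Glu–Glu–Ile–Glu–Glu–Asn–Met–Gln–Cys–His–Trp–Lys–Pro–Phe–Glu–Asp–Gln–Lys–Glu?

-5

Positive (K, R): Lys12, Lys18 → +2.
Negative (D, E): Glu1, Glu2, Glu4, Glu5, Glu15, Asp16, Glu19 → −7.
The N-terminus (+1) and C-terminus (−1) cancel.
Net charge = (+2) + (−7) = −5.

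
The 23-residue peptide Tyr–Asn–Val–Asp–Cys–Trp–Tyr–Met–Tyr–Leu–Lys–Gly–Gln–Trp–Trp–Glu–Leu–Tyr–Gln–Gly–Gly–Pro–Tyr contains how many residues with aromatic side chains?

8

Phenylalanine (F), tryptophan (W), and tyrosine (Y) have aromatic ring side chains.
Matching residues: Tyr1, Trp6, Tyr7, Tyr9, Trp14, Trp15, Tyr18, Tyr23.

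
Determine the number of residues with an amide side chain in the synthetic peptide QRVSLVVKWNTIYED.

The amide-side-chain residues are Asn (N) and Gln (Q).
Matching residues: Q1, N10.

2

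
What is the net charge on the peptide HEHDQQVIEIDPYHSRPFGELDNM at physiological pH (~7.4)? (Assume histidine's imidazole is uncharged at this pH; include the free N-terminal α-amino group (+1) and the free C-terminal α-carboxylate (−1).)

-5

The side chains ionized at physiological pH are Lys/Arg (+1) and Asp/Glu (−1); with His treated as neutral, nothing else contributes.
Positive (K, R): R16 → +1.
Negative (D, E): E2, D4, E9, D11, E20, D22 → −6.
The N-terminus (+1) and C-terminus (−1) cancel.
Net charge = (+1) + (−6) = −5.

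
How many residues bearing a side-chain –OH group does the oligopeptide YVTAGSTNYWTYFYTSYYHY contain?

The –OH-bearing residues are Ser, Thr (aliphatic alcohols), and Tyr (phenol).
Matching residues: Y1, T3, S6, T7, Y9, T11, Y12, Y14, T15, S16, Y17, Y18, Y20.

13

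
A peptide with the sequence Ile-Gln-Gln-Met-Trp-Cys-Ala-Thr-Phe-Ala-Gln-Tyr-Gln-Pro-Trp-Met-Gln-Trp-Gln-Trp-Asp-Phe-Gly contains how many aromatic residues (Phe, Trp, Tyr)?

Matching residues: Trp5, Phe9, Tyr12, Trp15, Trp18, Trp20, Phe22.

7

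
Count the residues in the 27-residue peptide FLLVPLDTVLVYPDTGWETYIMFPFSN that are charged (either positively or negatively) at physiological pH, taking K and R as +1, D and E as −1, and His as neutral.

Charged side chains at pH ~7.4: K, R (positive); D, E (negative).
Matching residues: D7, D14, E18.

3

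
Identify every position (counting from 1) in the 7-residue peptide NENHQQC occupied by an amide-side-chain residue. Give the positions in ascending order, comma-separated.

1, 3, 5, 6

Matching residues: N1, N3, Q5, Q6.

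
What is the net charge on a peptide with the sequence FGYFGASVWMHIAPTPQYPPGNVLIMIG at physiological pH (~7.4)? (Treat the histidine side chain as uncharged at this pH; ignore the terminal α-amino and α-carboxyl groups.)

Near pH 7.4, K and R contribute +1 each, D and E contribute −1 each, and every other side chain (His included, as stated) is uncharged.
Positive (K, R): none → +0.
Negative (D, E): none → −0.
Net charge = (+0) + (−0) = 0.

0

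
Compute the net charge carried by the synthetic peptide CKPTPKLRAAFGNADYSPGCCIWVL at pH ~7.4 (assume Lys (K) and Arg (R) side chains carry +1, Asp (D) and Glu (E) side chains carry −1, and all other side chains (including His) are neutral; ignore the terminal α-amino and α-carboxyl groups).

Positive (K, R): K2, K6, R8 → +3.
Negative (D, E): D15 → −1.
Net charge = (+3) + (−1) = +2.

+2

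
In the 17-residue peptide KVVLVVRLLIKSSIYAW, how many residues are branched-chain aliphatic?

The BCAAs are Val, Leu, and Ile — aliphatic side chains with a branch point.
Matching residues: V2, V3, L4, V5, V6, L8, L9, I10, I14.

9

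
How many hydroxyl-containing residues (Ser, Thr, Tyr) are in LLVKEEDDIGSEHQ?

1

Matching residues: S11.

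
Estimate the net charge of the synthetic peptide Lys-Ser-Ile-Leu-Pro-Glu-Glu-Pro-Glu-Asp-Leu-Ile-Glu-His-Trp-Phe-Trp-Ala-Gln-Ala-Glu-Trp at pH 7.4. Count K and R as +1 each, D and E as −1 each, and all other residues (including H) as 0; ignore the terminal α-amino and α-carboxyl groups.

Positive (K, R): Lys1 → +1.
Negative (D, E): Glu6, Glu7, Glu9, Asp10, Glu13, Glu21 → −6.
Net charge = (+1) + (−6) = −5.

-5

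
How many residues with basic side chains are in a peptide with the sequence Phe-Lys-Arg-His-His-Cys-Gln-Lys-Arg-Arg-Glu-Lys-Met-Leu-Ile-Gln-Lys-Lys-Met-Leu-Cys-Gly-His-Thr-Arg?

Lysine (K), arginine (R), and histidine (H) have basic, nitrogen-containing side chains.
Matching residues: Lys2, Arg3, His4, His5, Lys8, Arg9, Arg10, Lys12, Lys17, Lys18, His23, Arg25.

12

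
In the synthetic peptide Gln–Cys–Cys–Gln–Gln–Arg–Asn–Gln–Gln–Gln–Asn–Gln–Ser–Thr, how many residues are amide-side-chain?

Asparagine (N) and glutamine (Q) have uncharged amide side chains.
Matching residues: Gln1, Gln4, Gln5, Asn7, Gln8, Gln9, Gln10, Asn11, Gln12.

9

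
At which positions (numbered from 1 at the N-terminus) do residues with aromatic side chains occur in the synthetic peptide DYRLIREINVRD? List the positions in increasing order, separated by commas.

2

Phenylalanine (F), tryptophan (W), and tyrosine (Y) have aromatic ring side chains.
Matching residues: Y2.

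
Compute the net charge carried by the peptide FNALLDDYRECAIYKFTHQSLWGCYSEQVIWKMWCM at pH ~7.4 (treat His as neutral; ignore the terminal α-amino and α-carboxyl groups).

At pH ~7.4 the Lys and Arg side chains are protonated (+1), the Asp and Glu side chains are deprotonated (−1), and with His taken as neutral all other side chains carry no charge.
Positive (K, R): R9, K15, K32 → +3.
Negative (D, E): D6, D7, E10, E27 → −4.
Net charge = (+3) + (−4) = −1.

-1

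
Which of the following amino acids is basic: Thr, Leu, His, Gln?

Lysine (K), arginine (R), and histidine (H) have basic, nitrogen-containing side chains.
Of the listed options, only His belongs to this group.

His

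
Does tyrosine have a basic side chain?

No

K, R, and H are the three residues with basic side chains (ε-amine, guanidinium, and imidazole respectively).
Tyrosine is not in this group.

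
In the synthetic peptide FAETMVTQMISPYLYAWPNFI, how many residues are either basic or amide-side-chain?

Basic: H, K, R. Amide-side-chain: N, Q.
Basic residues here: none (0).
Amide-side-chain residues here: Q8, N19 (2).
The two groups share no amino acid, so total = 0 + 2 = 2.

2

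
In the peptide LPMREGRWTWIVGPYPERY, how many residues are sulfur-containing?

1

Cysteine (C, thiol) and methionine (M, thioether) are the two sulfur-containing amino acids.
Matching residues: M3.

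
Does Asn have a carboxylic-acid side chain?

No

Aspartate (D) and glutamate (E) have carboxylic-acid side chains and are the acidic amino acids.
Asparagine is not in this group.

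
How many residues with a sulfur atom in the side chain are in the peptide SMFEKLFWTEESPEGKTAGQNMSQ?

Cysteine (C, thiol) and methionine (M, thioether) are the two sulfur-containing amino acids.
Matching residues: M2, M22.

2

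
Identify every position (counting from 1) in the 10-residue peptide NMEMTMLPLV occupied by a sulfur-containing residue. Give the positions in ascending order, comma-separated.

2, 4, 6

Cysteine (C, thiol) and methionine (M, thioether) are the two sulfur-containing amino acids.
Matching residues: M2, M4, M6.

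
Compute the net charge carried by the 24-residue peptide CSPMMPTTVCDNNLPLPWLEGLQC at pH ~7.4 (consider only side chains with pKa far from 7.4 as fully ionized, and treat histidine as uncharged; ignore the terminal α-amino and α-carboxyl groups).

-2

Near pH 7.4, K and R contribute +1 each, D and E contribute −1 each, and every other side chain (His included, as stated) is uncharged.
Positive (K, R): none → +0.
Negative (D, E): D11, E20 → −2.
Net charge = (+0) + (−2) = −2.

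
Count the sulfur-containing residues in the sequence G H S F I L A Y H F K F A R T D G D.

0

Cysteine (C, thiol) and methionine (M, thioether) are the two sulfur-containing amino acids.
None of the 18 residues belong to this group.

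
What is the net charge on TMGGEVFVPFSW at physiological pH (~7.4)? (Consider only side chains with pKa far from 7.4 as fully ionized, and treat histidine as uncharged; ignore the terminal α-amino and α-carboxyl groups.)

-1

Near pH 7.4, K and R contribute +1 each, D and E contribute −1 each, and every other side chain (His included, as stated) is uncharged.
Positive (K, R): none → +0.
Negative (D, E): E5 → −1.
Net charge = (+0) + (−1) = −1.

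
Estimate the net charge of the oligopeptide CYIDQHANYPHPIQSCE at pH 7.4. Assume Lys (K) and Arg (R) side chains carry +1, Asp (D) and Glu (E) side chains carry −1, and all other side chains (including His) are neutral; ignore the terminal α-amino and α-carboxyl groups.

-2

Positive (K, R): none → +0.
Negative (D, E): D4, E17 → −2.
Net charge = (+0) + (−2) = −2.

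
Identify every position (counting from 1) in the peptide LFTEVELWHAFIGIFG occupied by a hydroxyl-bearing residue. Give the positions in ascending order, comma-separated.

3

S, T, and Y are the three residues with a side-chain hydroxyl.
Matching residues: T3.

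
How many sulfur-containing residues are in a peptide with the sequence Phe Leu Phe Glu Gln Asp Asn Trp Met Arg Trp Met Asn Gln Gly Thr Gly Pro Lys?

Cysteine (C, thiol) and methionine (M, thioether) are the two sulfur-containing amino acids.
Matching residues: Met9, Met12.

2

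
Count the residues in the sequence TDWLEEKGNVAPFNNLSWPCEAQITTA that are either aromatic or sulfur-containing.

Aromatic: F, W, Y. Sulfur-containing: C, M.
Aromatic residues here: W3, F13, W18 (3).
Sulfur-containing residues here: C20 (1).
The two groups share no amino acid, so total = 3 + 1 = 4.

4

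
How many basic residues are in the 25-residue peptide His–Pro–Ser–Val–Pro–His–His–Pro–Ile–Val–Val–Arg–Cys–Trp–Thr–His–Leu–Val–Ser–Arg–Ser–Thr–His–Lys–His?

K, R, and H are the three residues with basic side chains (ε-amine, guanidinium, and imidazole respectively).
Matching residues: His1, His6, His7, Arg12, His16, Arg20, His23, Lys24, His25.

9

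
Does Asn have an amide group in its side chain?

The amide-side-chain residues are Asn (N) and Gln (Q).
Asparagine is in this group.

Yes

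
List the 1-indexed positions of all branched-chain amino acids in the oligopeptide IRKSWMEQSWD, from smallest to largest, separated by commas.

1

Valine (V), leucine (L), and isoleucine (I) are the branched-chain amino acids.
Matching residues: I1.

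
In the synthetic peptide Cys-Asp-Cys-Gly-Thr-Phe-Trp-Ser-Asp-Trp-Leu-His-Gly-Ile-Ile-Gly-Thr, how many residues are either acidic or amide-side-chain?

Acidic: D, E. Amide-side-chain: N, Q.
Acidic residues here: Asp2, Asp9 (2).
Amide-side-chain residues here: none (0).
The two groups share no amino acid, so total = 2 + 0 = 2.

2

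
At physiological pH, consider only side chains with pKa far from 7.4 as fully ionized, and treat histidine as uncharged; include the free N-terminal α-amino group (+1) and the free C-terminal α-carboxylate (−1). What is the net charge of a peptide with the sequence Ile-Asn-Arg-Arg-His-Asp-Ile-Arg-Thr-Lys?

+3

At pH ~7.4 the Lys and Arg side chains are protonated (+1), the Asp and Glu side chains are deprotonated (−1), and with His taken as neutral all other side chains carry no charge.
Positive (K, R): Arg3, Arg4, Arg8, Lys10 → +4.
Negative (D, E): Asp6 → −1.
The N-terminus (+1) and C-terminus (−1) cancel.
Net charge = (+4) + (−1) = +3.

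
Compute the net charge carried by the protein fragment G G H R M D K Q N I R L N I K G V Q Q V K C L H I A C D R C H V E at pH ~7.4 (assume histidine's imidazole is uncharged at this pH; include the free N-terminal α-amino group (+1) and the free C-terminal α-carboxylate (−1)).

+3

The side chains ionized at physiological pH are Lys/Arg (+1) and Asp/Glu (−1); with His treated as neutral, nothing else contributes.
Positive (K, R): R4, K7, R11, K15, K21, R29 → +6.
Negative (D, E): D6, D28, E33 → −3.
The N-terminus (+1) and C-terminus (−1) cancel.
Net charge = (+6) + (−3) = +3.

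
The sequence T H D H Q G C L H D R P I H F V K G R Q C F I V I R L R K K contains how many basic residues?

11

The basic amino acids are Lys (K), Arg (R), and His (H).
Matching residues: H2, H4, H9, R11, H14, K17, R19, R26, R28, K29, K30.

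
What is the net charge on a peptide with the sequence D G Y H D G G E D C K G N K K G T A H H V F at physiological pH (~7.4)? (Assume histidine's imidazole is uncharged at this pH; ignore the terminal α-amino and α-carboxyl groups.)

-1

Near pH 7.4, K and R contribute +1 each, D and E contribute −1 each, and every other side chain (His included, as stated) is uncharged.
Positive (K, R): K11, K14, K15 → +3.
Negative (D, E): D1, D5, E8, D9 → −4.
Net charge = (+3) + (−4) = −1.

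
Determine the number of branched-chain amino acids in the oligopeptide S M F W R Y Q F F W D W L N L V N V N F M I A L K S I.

7

Valine (V), leucine (L), and isoleucine (I) are the branched-chain amino acids.
Matching residues: L13, L15, V16, V18, I22, L24, I27.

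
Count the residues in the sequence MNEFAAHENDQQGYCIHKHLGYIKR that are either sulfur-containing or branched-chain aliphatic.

5

Sulfur-containing: C, M. Branched-chain aliphatic: I, L, V.
Sulfur-containing residues here: M1, C15 (2).
Branched-chain aliphatic residues here: I16, L20, I23 (3).
The two groups share no amino acid, so total = 2 + 3 = 5.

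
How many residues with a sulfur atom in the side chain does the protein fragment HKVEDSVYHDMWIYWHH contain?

1

Cysteine (C, thiol) and methionine (M, thioether) are the two sulfur-containing amino acids.
Matching residues: M11.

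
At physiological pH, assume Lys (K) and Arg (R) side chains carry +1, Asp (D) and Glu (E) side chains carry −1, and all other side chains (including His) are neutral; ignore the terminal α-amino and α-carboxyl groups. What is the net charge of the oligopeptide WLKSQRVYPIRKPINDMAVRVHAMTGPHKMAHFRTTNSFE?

+5

Positive (K, R): K3, R6, R11, K12, R20, K29, R34 → +7.
Negative (D, E): D16, E40 → −2.
Net charge = (+7) + (−2) = +5.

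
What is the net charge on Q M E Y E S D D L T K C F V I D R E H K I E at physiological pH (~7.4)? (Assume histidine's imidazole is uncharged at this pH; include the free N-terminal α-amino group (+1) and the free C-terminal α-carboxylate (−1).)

-4

The side chains ionized at physiological pH are Lys/Arg (+1) and Asp/Glu (−1); with His treated as neutral, nothing else contributes.
Positive (K, R): K11, R17, K20 → +3.
Negative (D, E): E3, E5, D7, D8, D16, E18, E22 → −7.
The N-terminus (+1) and C-terminus (−1) cancel.
Net charge = (+3) + (−7) = −4.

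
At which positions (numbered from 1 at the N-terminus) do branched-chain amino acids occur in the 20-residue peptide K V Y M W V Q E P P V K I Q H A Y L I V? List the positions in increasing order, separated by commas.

2, 6, 11, 13, 18, 19, 20

The BCAAs are Val, Leu, and Ile — aliphatic side chains with a branch point.
Matching residues: V2, V6, V11, I13, L18, I19, V20.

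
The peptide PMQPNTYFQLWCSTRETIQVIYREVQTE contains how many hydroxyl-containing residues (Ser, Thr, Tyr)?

Matching residues: T6, Y7, S13, T14, T17, Y22, T27.

7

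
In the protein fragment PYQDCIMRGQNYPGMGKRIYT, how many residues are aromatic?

3

F, W, and Y each carry an aromatic ring on the side chain.
Matching residues: Y2, Y12, Y20.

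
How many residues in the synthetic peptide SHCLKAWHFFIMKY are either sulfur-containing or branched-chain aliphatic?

4

Sulfur-containing: C, M. Branched-chain aliphatic: I, L, V.
Sulfur-containing residues here: C3, M12 (2).
Branched-chain aliphatic residues here: L4, I11 (2).
The two groups share no amino acid, so total = 2 + 2 = 4.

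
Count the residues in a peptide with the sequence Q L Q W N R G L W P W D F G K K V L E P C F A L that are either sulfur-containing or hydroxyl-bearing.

1

Sulfur-containing: C, M. Hydroxyl-bearing: S, T, Y.
Sulfur-containing residues here: C21 (1).
Hydroxyl-bearing residues here: none (0).
The two groups share no amino acid, so total = 1 + 0 = 1.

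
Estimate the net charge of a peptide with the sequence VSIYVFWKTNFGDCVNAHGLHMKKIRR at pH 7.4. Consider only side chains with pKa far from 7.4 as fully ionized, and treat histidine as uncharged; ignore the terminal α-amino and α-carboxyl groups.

+4

At pH ~7.4 the Lys and Arg side chains are protonated (+1), the Asp and Glu side chains are deprotonated (−1), and with His taken as neutral all other side chains carry no charge.
Positive (K, R): K8, K23, K24, R26, R27 → +5.
Negative (D, E): D13 → −1.
Net charge = (+5) + (−1) = +4.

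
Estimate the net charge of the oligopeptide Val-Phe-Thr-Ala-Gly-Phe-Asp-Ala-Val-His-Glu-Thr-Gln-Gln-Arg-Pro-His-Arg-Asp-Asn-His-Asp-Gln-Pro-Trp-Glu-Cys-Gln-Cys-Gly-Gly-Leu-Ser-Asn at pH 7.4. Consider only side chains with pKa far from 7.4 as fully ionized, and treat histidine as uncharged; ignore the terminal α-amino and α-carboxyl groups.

-3

Near pH 7.4, K and R contribute +1 each, D and E contribute −1 each, and every other side chain (His included, as stated) is uncharged.
Positive (K, R): Arg15, Arg18 → +2.
Negative (D, E): Asp7, Glu11, Asp19, Asp22, Glu26 → −5.
Net charge = (+2) + (−5) = −3.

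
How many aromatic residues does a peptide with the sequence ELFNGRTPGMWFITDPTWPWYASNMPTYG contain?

7

F, W, and Y each carry an aromatic ring on the side chain.
Matching residues: F3, W11, F12, W18, W20, Y21, Y28.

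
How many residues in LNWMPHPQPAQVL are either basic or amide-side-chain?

4

Basic: H, K, R. Amide-side-chain: N, Q.
Basic residues here: H6 (1).
Amide-side-chain residues here: N2, Q8, Q11 (3).
The two groups share no amino acid, so total = 1 + 3 = 4.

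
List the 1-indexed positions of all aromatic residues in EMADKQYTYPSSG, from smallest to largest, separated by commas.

F, W, and Y each carry an aromatic ring on the side chain.
Matching residues: Y7, Y9.

7, 9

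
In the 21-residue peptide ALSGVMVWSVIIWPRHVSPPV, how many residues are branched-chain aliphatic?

Valine (V), leucine (L), and isoleucine (I) are the branched-chain amino acids.
Matching residues: L2, V5, V7, V10, I11, I12, V17, V21.

8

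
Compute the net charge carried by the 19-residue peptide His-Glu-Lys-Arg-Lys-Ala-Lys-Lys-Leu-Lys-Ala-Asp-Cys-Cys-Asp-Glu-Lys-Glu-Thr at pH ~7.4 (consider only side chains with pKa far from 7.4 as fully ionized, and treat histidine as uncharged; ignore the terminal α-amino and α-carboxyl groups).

+2

Near pH 7.4, K and R contribute +1 each, D and E contribute −1 each, and every other side chain (His included, as stated) is uncharged.
Positive (K, R): Lys3, Arg4, Lys5, Lys7, Lys8, Lys10, Lys17 → +7.
Negative (D, E): Glu2, Asp12, Asp15, Glu16, Glu18 → −5.
Net charge = (+7) + (−5) = +2.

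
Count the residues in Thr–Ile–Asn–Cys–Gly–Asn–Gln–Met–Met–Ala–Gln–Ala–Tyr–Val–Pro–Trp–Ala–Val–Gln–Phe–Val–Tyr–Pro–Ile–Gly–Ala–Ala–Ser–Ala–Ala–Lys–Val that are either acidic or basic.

1

Acidic: D, E. Basic: H, K, R.
Acidic residues here: none (0).
Basic residues here: Lys31 (1).
The two groups share no amino acid, so total = 0 + 1 = 1.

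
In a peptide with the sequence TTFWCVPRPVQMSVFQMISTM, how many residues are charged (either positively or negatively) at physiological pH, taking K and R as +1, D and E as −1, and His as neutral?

Charged side chains at pH ~7.4: K, R (positive); D, E (negative).
Matching residues: R8.

1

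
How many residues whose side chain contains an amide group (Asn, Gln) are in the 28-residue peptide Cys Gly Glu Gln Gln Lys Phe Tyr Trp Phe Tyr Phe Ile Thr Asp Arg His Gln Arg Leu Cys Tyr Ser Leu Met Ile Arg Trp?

3

Matching residues: Gln4, Gln5, Gln18.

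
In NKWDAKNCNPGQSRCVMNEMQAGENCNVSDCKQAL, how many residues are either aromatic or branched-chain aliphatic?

Aromatic: F, W, Y. Branched-chain aliphatic: I, L, V.
Aromatic residues here: W3 (1).
Branched-chain aliphatic residues here: V16, V28, L35 (3).
The two groups share no amino acid, so total = 1 + 3 = 4.

4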